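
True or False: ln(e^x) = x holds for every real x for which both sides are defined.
True.

Claim: ln(e^x) = x.
Reasoning: ln is the inverse of the exponential: ln(e^x) asks for the exponent p with e^p = e^x, and since e^p is one-to-one that exponent is p = x.
So the two sides agree for every real x for which both sides are defined.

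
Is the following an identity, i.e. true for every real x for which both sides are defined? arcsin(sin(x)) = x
No, this is NOT an identity.

Claim: arcsin(sin(x)) = x.
Test a specific point where both sides are defined: x = π.
LHS = arcsin(sin(x)) ≈ 0.0000
RHS = x ≈ 3.1416
Since 0.0000 ≠ 3.1416, the equation fails at this point, so it cannot hold for every real x for which both sides are defined.
arcsin only returns values in [-π/2, π/2], so arcsin(sin(x)) = x holds only for x in that interval, not for all real x.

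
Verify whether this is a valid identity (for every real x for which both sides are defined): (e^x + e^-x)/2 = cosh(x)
Yes, this is an identity.

Claim: (e^x + e^-x)/2 = cosh(x).
Reasoning: This is exactly the definition of the hyperbolic cosine: cosh(x) := (e^x + e^-x)/2.
So the two sides agree for every real x for which both sides are defined.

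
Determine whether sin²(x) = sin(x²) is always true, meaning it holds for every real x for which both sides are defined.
No, this is NOT an identity.

Claim: sin²(x) = sin(x²).
Test a specific point where both sides are defined: x = 2π/3.
LHS = sin²(x) ≈ 0.7500
RHS = sin(x²) ≈ -0.9474
Since 0.7500 ≠ -0.9474, the equation fails at this point, so it cannot hold for every real x for which both sides are defined.
sin²(x) means (sin x)², squaring the output; sin(x²) squares the input. These are different functions.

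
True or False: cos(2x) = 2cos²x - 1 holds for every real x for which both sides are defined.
True.

Claim: cos(2x) = 2cos²x - 1.
Reasoning: cos(2x) = cos²x - sin²x. Replace sin²x by 1 - cos²x: cos²x - (1 - cos²x) = 2cos²x - 1.
So the two sides agree for every real x for which both sides are defined.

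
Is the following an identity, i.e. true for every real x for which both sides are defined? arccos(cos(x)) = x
No, this is NOT an identity.

Claim: arccos(cos(x)) = x.
Test a specific point where both sides are defined: x = -π/3.
LHS = arccos(cos(x)) ≈ 1.0472
RHS = x ≈ -1.0472
Since 1.0472 ≠ -1.0472, the equation fails at this point, so it cannot hold for every real x for which both sides are defined.
arccos only returns values in [0, π], so arccos(cos(x)) = x holds only for x in that interval, not for all real x.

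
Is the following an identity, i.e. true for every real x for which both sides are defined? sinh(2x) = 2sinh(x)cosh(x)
Yes, this is an identity.

Claim: sinh(2x) = 2sinh(x)cosh(x).
Reasoning: 2sinh(x)cosh(x) = 2 · (e^x - e^-x)/2 · (e^x + e^-x)/2 = (e^(2x) - e^(-2x))/2 = sinh(2x).
So the two sides agree for every real x for which both sides are defined.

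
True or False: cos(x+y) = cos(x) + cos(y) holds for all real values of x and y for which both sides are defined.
Claim: cos(x+y) = cos(x) + cos(y).
Test a specific point where both sides are defined: x = -π/2, y = -π/6.
LHS = cos(x+y) ≈ -0.5000
RHS = cos(x) + cos(y) ≈ 0.8660
Since -0.5000 ≠ 0.8660, the equation fails at this point, so it cannot hold for all real values of x and y for which both sides are defined.
The correct expansion is cos(x+y) = cos(x)cos(y) - sin(x)sin(y); cosine is not additive.

Conclusion: False.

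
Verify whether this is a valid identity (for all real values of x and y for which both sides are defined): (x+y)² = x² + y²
Claim: (x+y)² = x² + y².
Test a specific point where both sides are defined: x = 4, y = 5.
LHS = (x+y)² ≈ 81.0000
RHS = x² + y² ≈ 41.0000
Since 81.0000 ≠ 41.0000, the equation fails at this point, so it cannot hold for all real values of x and y for which both sides are defined.
The correct expansion is (x+y)² = x² + 2xy + y²; the cross term 2xy is missing.

Conclusion: No, this is NOT an identity.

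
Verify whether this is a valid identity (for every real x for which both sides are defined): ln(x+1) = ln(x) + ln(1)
Claim: ln(x+1) = ln(x) + ln(1).
Test a specific point where both sides are defined: x = 5.
LHS = ln(x+1) ≈ 1.7918
RHS = ln(x) + ln(1) ≈ 1.6094
Since 1.7918 ≠ 1.6094, the equation fails at this point, so it cannot hold for every real x for which both sides are defined.
ln(1) = 0, so the right side is just ln(x), which differs from ln(x+1).

Conclusion: No, this is NOT an identity.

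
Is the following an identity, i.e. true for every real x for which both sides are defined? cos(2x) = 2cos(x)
Claim: cos(2x) = 2cos(x).
Test a specific point where both sides are defined: x = -π/6.
LHS = cos(2x) ≈ 0.5000
RHS = 2cos(x) ≈ 1.7321
Since 0.5000 ≠ 1.7321, the equation fails at this point, so it cannot hold for every real x for which both sides are defined.
The correct double-angle formula is cos(2x) = cos²x - sin²x.

Conclusion: No, this is NOT an identity.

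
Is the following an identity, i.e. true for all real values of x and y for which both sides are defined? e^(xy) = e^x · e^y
No, this is NOT an identity.

Claim: e^(xy) = e^x · e^y.
Test a specific point where both sides are defined: x = 3/2, y = 5.
LHS = e^(xy) ≈ 1808.0424
RHS = e^x · e^y ≈ 665.1416
Since 1808.0424 ≠ 665.1416, the equation fails at this point, so it cannot hold for all real values of x and y for which both sides are defined.
e^x · e^y = e^(x+y), not e^(xy).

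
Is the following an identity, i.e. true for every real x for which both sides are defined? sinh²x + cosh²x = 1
Claim: sinh²x + cosh²x = 1.
Test a specific point where both sides are defined: x = 4.
LHS = sinh²x + cosh²x ≈ 1490.4792
RHS = 1 ≈ 1.0000
Since 1490.4792 ≠ 1.0000, the equation fails at this point, so it cannot hold for every real x for which both sides are defined.
The correct hyperbolic identity is cosh²x - sinh²x = 1 (a difference); the sum sinh²x + cosh²x equals cosh(2x).

Conclusion: No, this is NOT an identity.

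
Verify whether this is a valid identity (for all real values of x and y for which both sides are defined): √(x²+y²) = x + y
No, this is NOT an identity.

Claim: √(x²+y²) = x + y.
Test a specific point where both sides are defined: x = 3/2, y = -2.
LHS = √(x²+y²) ≈ 2.5000
RHS = x + y ≈ -0.5000
Since 2.5000 ≠ -0.5000, the equation fails at this point, so it cannot hold for all real values of x and y for which both sides are defined.
(x+y)² = x² + 2xy + y², not x² + y², so the square root does not split this way.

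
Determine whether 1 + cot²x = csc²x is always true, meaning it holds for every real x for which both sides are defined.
Yes, this is an identity.

Claim: 1 + cot²x = csc²x.
Reasoning: Start from sin²x + cos²x = 1 and divide every term by sin²x (allowed wherever cot x and csc x are defined): 1 + cot²x = 1/sin²x = csc²x.
So the two sides agree for every real x for which both sides are defined.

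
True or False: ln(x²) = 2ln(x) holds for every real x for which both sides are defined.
Claim: ln(x²) = 2ln(x).
Reasoning: The right side requires x > 0. For x > 0, x² = (e^(ln x))² = e^(2ln x), so ln(x²) = 2ln(x). (For x < 0 the right side is undefined, so those values are outside the claim.)
So the two sides agree for every real x for which both sides are defined.

Conclusion: True.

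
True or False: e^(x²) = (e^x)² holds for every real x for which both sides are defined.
Claim: e^(x²) = (e^x)².
Test a specific point where both sides are defined: x = -1.
LHS = e^(x²) ≈ 2.7183
RHS = (e^x)² ≈ 0.1353
Since 2.7183 ≠ 0.1353, the equation fails at this point, so it cannot hold for every real x for which both sides are defined.
(e^x)² = e^(2x), and 2x ≠ x² in general.

Conclusion: False.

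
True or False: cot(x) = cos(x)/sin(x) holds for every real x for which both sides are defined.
Claim: cot(x) = cos(x)/sin(x).
Reasoning: cot(x) is defined as 1/tan(x) = 1/(sin(x)/cos(x)) = cos(x)/sin(x), wherever sin(x) ≠ 0.
So the two sides agree for every real x for which both sides are defined.

Conclusion: True.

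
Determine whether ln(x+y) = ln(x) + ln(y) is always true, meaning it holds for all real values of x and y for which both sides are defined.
No, this is NOT an identity.

Claim: ln(x+y) = ln(x) + ln(y).
Test a specific point where both sides are defined: x = 2, y = 4.
LHS = ln(x+y) ≈ 1.7918
RHS = ln(x) + ln(y) ≈ 2.0794
Since 1.7918 ≠ 2.0794, the equation fails at this point, so it cannot hold for all real values of x and y for which both sides are defined.
ln(x) + ln(y) = ln(xy), not ln(x+y).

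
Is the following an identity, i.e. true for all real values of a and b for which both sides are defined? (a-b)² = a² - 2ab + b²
Claim: (a-b)² = a² - 2ab + b².
Reasoning: Expand: (a-b)² = (a-b)(a-b) = a·a - a·b - b·a + b·b = a² - 2ab + b².
So the two sides agree for all real values of a and b for which both sides are defined.

Conclusion: Yes, this is an identity.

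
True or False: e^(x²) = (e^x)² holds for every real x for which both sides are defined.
False.

Claim: e^(x²) = (e^x)².
Test a specific point where both sides are defined: x = 1/2.
LHS = e^(x²) ≈ 1.2840
RHS = (e^x)² ≈ 2.7183
Since 1.2840 ≠ 2.7183, the equation fails at this point, so it cannot hold for every real x for which both sides are defined.
(e^x)² = e^(2x), and 2x ≠ x² in general.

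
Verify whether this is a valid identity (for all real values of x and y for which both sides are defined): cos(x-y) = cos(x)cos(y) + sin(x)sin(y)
Claim: cos(x-y) = cos(x)cos(y) + sin(x)sin(y).
Reasoning: Replace y by -y in cos(x+y) = cos(x)cos(y) - sin(x)sin(y) and use cos(-y) = cos(y), sin(-y) = -sin(y): cos(x-y) = cos(x)cos(y) + sin(x)sin(y).
So the two sides agree for all real values of x and y for which both sides are defined.

Conclusion: Yes, this is an identity.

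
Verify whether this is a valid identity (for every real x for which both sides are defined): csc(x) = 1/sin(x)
Claim: csc(x) = 1/sin(x).
Reasoning: csc(x) is by definition the reciprocal of sin(x), wherever sin(x) ≠ 0.
So the two sides agree for every real x for which both sides are defined.

Conclusion: Yes, this is an identity.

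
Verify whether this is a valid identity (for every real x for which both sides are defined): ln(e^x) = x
Claim: ln(e^x) = x.
Reasoning: ln is the inverse of the exponential: ln(e^x) asks for the exponent p with e^p = e^x, and since e^p is one-to-one that exponent is p = x.
So the two sides agree for every real x for which both sides are defined.

Conclusion: Yes, this is an identity.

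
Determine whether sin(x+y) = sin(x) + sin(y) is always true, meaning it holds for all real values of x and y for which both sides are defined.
No, this is NOT an identity.

Claim: sin(x+y) = sin(x) + sin(y).
Test a specific point where both sides are defined: x = 3π/4, y = π.
LHS = sin(x+y) ≈ -0.7071
RHS = sin(x) + sin(y) ≈ 0.7071
Since -0.7071 ≠ 0.7071, the equation fails at this point, so it cannot hold for all real values of x and y for which both sides are defined.
The correct expansion is sin(x+y) = sin(x)cos(y) + cos(x)sin(y); sine is not additive.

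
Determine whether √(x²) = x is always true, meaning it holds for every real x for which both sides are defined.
Claim: √(x²) = x.
Test a specific point where both sides are defined: x = -3.
LHS = √(x²) ≈ 3.0000
RHS = x ≈ -3.0000
Since 3.0000 ≠ -3.0000, the equation fails at this point, so it cannot hold for every real x for which both sides are defined.
√(x²) = |x|, which differs from x whenever x < 0 (both sides are defined for every real x).

Conclusion: No, this is NOT an identity.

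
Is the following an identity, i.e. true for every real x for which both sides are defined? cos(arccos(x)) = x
Claim: cos(arccos(x)) = x.
Reasoning: For -1 ≤ x ≤ 1 (where arccos is defined), arccos(x) is by definition an angle whose cosine equals x. Taking the cosine of that angle returns x. (Note the other order, arccos(cos x) = x, is NOT an identity.)
So the two sides agree for every real x for which both sides are defined.

Conclusion: Yes, this is an identity.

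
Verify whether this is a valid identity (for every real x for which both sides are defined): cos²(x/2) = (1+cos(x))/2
Yes, this is an identity.

Claim: cos²(x/2) = (1+cos(x))/2.
Reasoning: Use cos(2θ) = 2cos²θ - 1 with θ = x/2: cos(x) = 2cos²(x/2) - 1. Solving for cos²(x/2) gives (1 + cos(x))/2.
So the two sides agree for every real x for which both sides are defined.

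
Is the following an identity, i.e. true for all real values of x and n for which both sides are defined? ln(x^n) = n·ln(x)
Yes, this is an identity.

Claim: ln(x^n) = n·ln(x).
Reasoning: The right side requires x > 0. For x > 0, x^n = (e^(ln x))^n = e^(n·ln x), so taking ln of both sides gives ln(x^n) = n·ln(x).
So the two sides agree for all real values of x and n for which both sides are defined.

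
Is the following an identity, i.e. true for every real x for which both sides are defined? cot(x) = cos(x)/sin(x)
Claim: cot(x) = cos(x)/sin(x).
Reasoning: cot(x) is defined as 1/tan(x) = 1/(sin(x)/cos(x)) = cos(x)/sin(x), wherever sin(x) ≠ 0.
So the two sides agree for every real x for which both sides are defined.

Conclusion: Yes, this is an identity.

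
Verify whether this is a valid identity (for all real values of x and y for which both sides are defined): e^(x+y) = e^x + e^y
No, this is NOT an identity.

Claim: e^(x+y) = e^x + e^y.
Test a specific point where both sides are defined: x = 2, y = 1.
LHS = e^(x+y) ≈ 20.0855
RHS = e^x + e^y ≈ 10.1073
Since 20.0855 ≠ 10.1073, the equation fails at this point, so it cannot hold for all real values of x and y for which both sides are defined.
The correct rule is e^(x+y) = e^x · e^y (a product, not a sum).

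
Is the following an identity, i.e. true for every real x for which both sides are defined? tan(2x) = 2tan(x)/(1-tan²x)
Yes, this is an identity.

Claim: tan(2x) = 2tan(x)/(1-tan²x).
Reasoning: tan(2x) = sin(2x)/cos(2x) = 2sin(x)cos(x) / (cos²x - sin²x). Divide numerator and denominator by cos²x: 2tan(x) / (1 - tan²x).
So the two sides agree for every real x for which both sides are defined.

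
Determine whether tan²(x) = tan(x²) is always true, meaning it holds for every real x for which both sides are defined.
No, this is NOT an identity.

Claim: tan²(x) = tan(x²).
Test a specific point where both sides are defined: x = π.
LHS = tan²(x) ≈ 0.0000
RHS = tan(x²) ≈ 0.4767
Since 0.0000 ≠ 0.4767, the equation fails at this point, so it cannot hold for every real x for which both sides are defined.
tan²(x) means (tan x)², squaring the output; tan(x²) squares the input. These are different functions.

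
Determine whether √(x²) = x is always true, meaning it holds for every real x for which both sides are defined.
Claim: √(x²) = x.
Test a specific point where both sides are defined: x = -1.
LHS = √(x²) ≈ 1.0000
RHS = x ≈ -1.0000
Since 1.0000 ≠ -1.0000, the equation fails at this point, so it cannot hold for every real x for which both sides are defined.
√(x²) = |x|, which differs from x whenever x < 0 (both sides are defined for every real x).

Conclusion: No, this is NOT an identity.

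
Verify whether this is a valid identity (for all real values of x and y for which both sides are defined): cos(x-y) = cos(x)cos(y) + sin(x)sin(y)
Yes, this is an identity.

Claim: cos(x-y) = cos(x)cos(y) + sin(x)sin(y).
Reasoning: Replace y by -y in cos(x+y) = cos(x)cos(y) - sin(x)sin(y) and use cos(-y) = cos(y), sin(-y) = -sin(y): cos(x-y) = cos(x)cos(y) + sin(x)sin(y).
So the two sides agree for all real values of x and y for which both sides are defined.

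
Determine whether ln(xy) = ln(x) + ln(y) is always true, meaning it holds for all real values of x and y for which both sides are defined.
Claim: ln(xy) = ln(x) + ln(y).
Reasoning: Both sides are simultaneously defined only when x, y > 0. Write x = e^p, y = e^q (p = ln x, q = ln y). Then xy = e^p · e^q = e^(p+q), so ln(xy) = p + q = ln(x) + ln(y).
So the two sides agree for all real values of x and y for which both sides are defined.

Conclusion: Yes, this is an identity.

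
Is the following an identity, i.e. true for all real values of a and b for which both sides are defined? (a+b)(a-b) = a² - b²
Yes, this is an identity.

Claim: (a+b)(a-b) = a² - b².
Reasoning: Expand: (a+b)(a-b) = a² - ab + ba - b² = a² - b² (the cross terms cancel).
So the two sides agree for all real values of a and b for which both sides are defined.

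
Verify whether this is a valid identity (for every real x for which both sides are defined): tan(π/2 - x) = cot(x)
Claim: tan(π/2 - x) = cot(x).
Reasoning: tan(π/2 - x) = sin(π/2 - x)/cos(π/2 - x) = cos(x)/sin(x) = cot(x), using the cofunction identities sin(π/2 - x) = cos(x) and cos(π/2 - x) = sin(x).
So the two sides agree for every real x for which both sides are defined.

Conclusion: Yes, this is an identity.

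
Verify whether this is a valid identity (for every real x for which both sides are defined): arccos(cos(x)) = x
Claim: arccos(cos(x)) = x.
Test a specific point where both sides are defined: x = -π/4.
LHS = arccos(cos(x)) ≈ 0.7854
RHS = x ≈ -0.7854
Since 0.7854 ≠ -0.7854, the equation fails at this point, so it cannot hold for every real x for which both sides are defined.
arccos only returns values in [0, π], so arccos(cos(x)) = x holds only for x in that interval, not for all real x.

Conclusion: No, this is NOT an identity.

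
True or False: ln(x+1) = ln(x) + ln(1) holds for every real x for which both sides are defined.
False.

Claim: ln(x+1) = ln(x) + ln(1).
Test a specific point where both sides are defined: x = 1/2.
LHS = ln(x+1) ≈ 0.4055
RHS = ln(x) + ln(1) ≈ -0.6931
Since 0.4055 ≠ -0.6931, the equation fails at this point, so it cannot hold for every real x for which both sides are defined.
ln(1) = 0, so the right side is just ln(x), which differs from ln(x+1).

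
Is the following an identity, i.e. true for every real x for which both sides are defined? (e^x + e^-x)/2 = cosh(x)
Claim: (e^x + e^-x)/2 = cosh(x).
Reasoning: This is exactly the definition of the hyperbolic cosine: cosh(x) := (e^x + e^-x)/2.
So the two sides agree for every real x for which both sides are defined.

Conclusion: Yes, this is an identity.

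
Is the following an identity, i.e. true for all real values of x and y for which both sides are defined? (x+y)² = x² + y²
Claim: (x+y)² = x² + y².
Test a specific point where both sides are defined: x = 3/2, y = 1/2.
LHS = (x+y)² ≈ 4.0000
RHS = x² + y² ≈ 2.5000
Since 4.0000 ≠ 2.5000, the equation fails at this point, so it cannot hold for all real values of x and y for which both sides are defined.
The correct expansion is (x+y)² = x² + 2xy + y²; the cross term 2xy is missing.

Conclusion: No, this is NOT an identity.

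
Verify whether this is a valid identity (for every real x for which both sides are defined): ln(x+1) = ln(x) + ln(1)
No, this is NOT an identity.

Claim: ln(x+1) = ln(x) + ln(1).
Test a specific point where both sides are defined: x = 3.
LHS = ln(x+1) ≈ 1.3863
RHS = ln(x) + ln(1) ≈ 1.0986
Since 1.3863 ≠ 1.0986, the equation fails at this point, so it cannot hold for every real x for which both sides are defined.
ln(1) = 0, so the right side is just ln(x), which differs from ln(x+1).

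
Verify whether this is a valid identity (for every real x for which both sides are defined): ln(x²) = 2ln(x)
Claim: ln(x²) = 2ln(x).
Reasoning: The right side requires x > 0. For x > 0, x² = (e^(ln x))² = e^(2ln x), so ln(x²) = 2ln(x). (For x < 0 the right side is undefined, so those values are outside the claim.)
So the two sides agree for every real x for which both sides are defined.

Conclusion: Yes, this is an identity.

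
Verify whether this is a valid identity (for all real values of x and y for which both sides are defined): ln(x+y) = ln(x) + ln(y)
Claim: ln(x+y) = ln(x) + ln(y).
Test a specific point where both sides are defined: x = 1, y = 3/2.
LHS = ln(x+y) ≈ 0.9163
RHS = ln(x) + ln(y) ≈ 0.4055
Since 0.9163 ≠ 0.4055, the equation fails at this point, so it cannot hold for all real values of x and y for which both sides are defined.
ln(x) + ln(y) = ln(xy), not ln(x+y).

Conclusion: No, this is NOT an identity.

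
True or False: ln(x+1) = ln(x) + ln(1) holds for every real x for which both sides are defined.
False.

Claim: ln(x+1) = ln(x) + ln(1).
Test a specific point where both sides are defined: x = 3.
LHS = ln(x+1) ≈ 1.3863
RHS = ln(x) + ln(1) ≈ 1.0986
Since 1.3863 ≠ 1.0986, the equation fails at this point, so it cannot hold for every real x for which both sides are defined.
ln(1) = 0, so the right side is just ln(x), which differs from ln(x+1).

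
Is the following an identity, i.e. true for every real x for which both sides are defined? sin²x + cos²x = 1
Yes, this is an identity.

Claim: sin²x + cos²x = 1.
Reasoning: The point (cos x, sin x) lies on the unit circle X² + Y² = 1, so cos²x + sin²x = 1 for every real x.
So the two sides agree for every real x for which both sides are defined.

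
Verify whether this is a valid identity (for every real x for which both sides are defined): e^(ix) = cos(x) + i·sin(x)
Claim: e^(ix) = cos(x) + i·sin(x).
Reasoning: Euler's formula. Expand e^(ix) = Σ (ix)^k / k!. Since i² = -1, the even-k terms are Σ (-1)^m x^(2m)/(2m)! = cos(x) and the odd-k terms are i · Σ (-1)^m x^(2m+1)/(2m+1)! = i·sin(x).
So the two sides agree for every real x for which both sides are defined.

Conclusion: Yes, this is an identity.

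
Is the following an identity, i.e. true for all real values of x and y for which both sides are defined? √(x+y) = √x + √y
Claim: √(x+y) = √x + √y.
Test a specific point where both sides are defined: x = 5, y = 1/2.
LHS = √(x+y) ≈ 2.3452
RHS = √x + √y ≈ 2.9432
Since 2.3452 ≠ 2.9432, the equation fails at this point, so it cannot hold for all real values of x and y for which both sides are defined.
Squaring the right side gives x + 2√(xy) + y, not x + y.

Conclusion: No, this is NOT an identity.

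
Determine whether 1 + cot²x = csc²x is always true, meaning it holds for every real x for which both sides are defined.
Yes, this is an identity.

Claim: 1 + cot²x = csc²x.
Reasoning: Start from sin²x + cos²x = 1 and divide every term by sin²x (allowed wherever cot x and csc x are defined): 1 + cot²x = 1/sin²x = csc²x.
So the two sides agree for every real x for which both sides are defined.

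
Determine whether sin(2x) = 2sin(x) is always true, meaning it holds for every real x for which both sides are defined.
No, this is NOT an identity.

Claim: sin(2x) = 2sin(x).
Test a specific point where both sides are defined: x = 2π/3.
LHS = sin(2x) ≈ -0.8660
RHS = 2sin(x) ≈ 1.7321
Since -0.8660 ≠ 1.7321, the equation fails at this point, so it cannot hold for every real x for which both sides are defined.
The correct double-angle formula is sin(2x) = 2sin(x)cos(x).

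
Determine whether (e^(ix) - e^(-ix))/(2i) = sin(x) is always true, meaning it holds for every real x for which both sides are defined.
Claim: (e^(ix) - e^(-ix))/(2i) = sin(x).
Reasoning: By Euler's formula e^(ix) = cos(x) + i·sin(x) and e^(-ix) = cos(x) - i·sin(x). Subtracting cancels the cosine terms: e^(ix) - e^(-ix) = 2i·sin(x); divide by 2i.
So the two sides agree for every real x for which both sides are defined.

Conclusion: Yes, this is an identity.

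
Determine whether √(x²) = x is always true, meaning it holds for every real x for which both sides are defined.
No, this is NOT an identity.

Claim: √(x²) = x.
Test a specific point where both sides are defined: x = -2.
LHS = √(x²) ≈ 2.0000
RHS = x ≈ -2.0000
Since 2.0000 ≠ -2.0000, the equation fails at this point, so it cannot hold for every real x for which both sides are defined.
√(x²) = |x|, which differs from x whenever x < 0 (both sides are defined for every real x).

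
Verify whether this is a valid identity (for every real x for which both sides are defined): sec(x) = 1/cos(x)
Claim: sec(x) = 1/cos(x).
Reasoning: sec(x) is by definition the reciprocal of cos(x), wherever cos(x) ≠ 0.
So the two sides agree for every real x for which both sides are defined.

Conclusion: Yes, this is an identity.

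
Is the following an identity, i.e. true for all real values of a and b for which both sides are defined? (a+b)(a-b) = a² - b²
Yes, this is an identity.

Claim: (a+b)(a-b) = a² - b².
Reasoning: Expand: (a+b)(a-b) = a² - ab + ba - b² = a² - b² (the cross terms cancel).
So the two sides agree for all real values of a and b for which both sides are defined.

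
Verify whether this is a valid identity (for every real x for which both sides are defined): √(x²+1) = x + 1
Claim: √(x²+1) = x + 1.
Test a specific point where both sides are defined: x = -1.
LHS = √(x²+1) ≈ 1.4142
RHS = x + 1 ≈ 0.0000
Since 1.4142 ≠ 0.0000, the equation fails at this point, so it cannot hold for every real x for which both sides are defined.
(x+1)² = x² + 2x + 1 ≠ x² + 1 unless x = 0.

Conclusion: No, this is NOT an identity.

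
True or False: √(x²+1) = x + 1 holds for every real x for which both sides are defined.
False.

Claim: √(x²+1) = x + 1.
Test a specific point where both sides are defined: x = 3/2.
LHS = √(x²+1) ≈ 1.8028
RHS = x + 1 ≈ 2.5000
Since 1.8028 ≠ 2.5000, the equation fails at this point, so it cannot hold for every real x for which both sides are defined.
(x+1)² = x² + 2x + 1 ≠ x² + 1 unless x = 0.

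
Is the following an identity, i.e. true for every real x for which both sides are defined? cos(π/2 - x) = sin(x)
Yes, this is an identity.

Claim: cos(π/2 - x) = sin(x).
Reasoning: Use cos(u - v) = cos(u)cos(v) + sin(u)sin(v) with u = π/2, v = x: cos(π/2)cos(x) + sin(π/2)sin(x) = 0·cos(x) + 1·sin(x) = sin(x).
So the two sides agree for every real x for which both sides are defined.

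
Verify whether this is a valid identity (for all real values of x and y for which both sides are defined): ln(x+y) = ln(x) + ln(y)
Claim: ln(x+y) = ln(x) + ln(y).
Test a specific point where both sides are defined: x = 3, y = 4.
LHS = ln(x+y) ≈ 1.9459
RHS = ln(x) + ln(y) ≈ 2.4849
Since 1.9459 ≠ 2.4849, the equation fails at this point, so it cannot hold for all real values of x and y for which both sides are defined.
ln(x) + ln(y) = ln(xy), not ln(x+y).

Conclusion: No, this is NOT an identity.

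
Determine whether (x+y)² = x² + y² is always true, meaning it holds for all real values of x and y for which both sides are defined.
Claim: (x+y)² = x² + y².
Test a specific point where both sides are defined: x = -2, y = -3.
LHS = (x+y)² ≈ 25.0000
RHS = x² + y² ≈ 13.0000
Since 25.0000 ≠ 13.0000, the equation fails at this point, so it cannot hold for all real values of x and y for which both sides are defined.
The correct expansion is (x+y)² = x² + 2xy + y²; the cross term 2xy is missing.

Conclusion: No, this is NOT an identity.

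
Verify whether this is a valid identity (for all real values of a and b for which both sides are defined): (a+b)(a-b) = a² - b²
Claim: (a+b)(a-b) = a² - b².
Reasoning: Expand: (a+b)(a-b) = a² - ab + ba - b² = a² - b² (the cross terms cancel).
So the two sides agree for all real values of a and b for which both sides are defined.

Conclusion: Yes, this is an identity.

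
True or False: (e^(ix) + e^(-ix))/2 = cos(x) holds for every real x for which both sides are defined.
Claim: (e^(ix) + e^(-ix))/2 = cos(x).
Reasoning: By Euler's formula e^(ix) = cos(x) + i·sin(x) and e^(-ix) = cos(x) - i·sin(x). Adding cancels the sine terms: e^(ix) + e^(-ix) = 2cos(x); divide by 2.
So the two sides agree for every real x for which both sides are defined.

Conclusion: True.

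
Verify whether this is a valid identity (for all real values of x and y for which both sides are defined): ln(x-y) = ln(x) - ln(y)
Claim: ln(x-y) = ln(x) - ln(y).
Test a specific point where both sides are defined: x = 2, y = 3/2.
LHS = ln(x-y) ≈ -0.6931
RHS = ln(x) - ln(y) ≈ 0.2877
Since -0.6931 ≠ 0.2877, the equation fails at this point, so it cannot hold for all real values of x and y for which both sides are defined.
ln(x) - ln(y) = ln(x/y), not ln(x-y).

Conclusion: No, this is NOT an identity.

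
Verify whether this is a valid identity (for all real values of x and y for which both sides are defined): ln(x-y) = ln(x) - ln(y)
No, this is NOT an identity.

Claim: ln(x-y) = ln(x) - ln(y).
Test a specific point where both sides are defined: x = 5, y = 1.
LHS = ln(x-y) ≈ 1.3863
RHS = ln(x) - ln(y) ≈ 1.6094
Since 1.3863 ≠ 1.6094, the equation fails at this point, so it cannot hold for all real values of x and y for which both sides are defined.
ln(x) - ln(y) = ln(x/y), not ln(x-y).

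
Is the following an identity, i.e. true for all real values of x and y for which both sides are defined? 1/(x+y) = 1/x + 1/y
No, this is NOT an identity.

Claim: 1/(x+y) = 1/x + 1/y.
Test a specific point where both sides are defined: x = 4, y = 5.
LHS = 1/(x+y) ≈ 0.1111
RHS = 1/x + 1/y ≈ 0.4500
Since 0.1111 ≠ 0.4500, the equation fails at this point, so it cannot hold for all real values of x and y for which both sides are defined.
1/x + 1/y = (x+y)/(xy), which is not 1/(x+y).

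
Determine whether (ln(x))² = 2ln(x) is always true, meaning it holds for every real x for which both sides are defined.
No, this is NOT an identity.

Claim: (ln(x))² = 2ln(x).
Test a specific point where both sides are defined: x = 3.
LHS = (ln(x))² ≈ 1.2069
RHS = 2ln(x) ≈ 2.1972
Since 1.2069 ≠ 2.1972, the equation fails at this point, so it cannot hold for every real x for which both sides are defined.
2ln(x) equals ln(x²), which is not the same as (ln x)².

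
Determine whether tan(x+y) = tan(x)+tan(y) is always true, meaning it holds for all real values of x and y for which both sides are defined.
Claim: tan(x+y) = tan(x)+tan(y).
Test a specific point where both sides are defined: x = π/3, y = 3π/4.
LHS = tan(x+y) ≈ 0.2679
RHS = tan(x)+tan(y) ≈ 0.7321
Since 0.2679 ≠ 0.7321, the equation fails at this point, so it cannot hold for all real values of x and y for which both sides are defined.
The correct formula is tan(x+y) = (tan(x) + tan(y))/(1 - tan(x)tan(y)).

Conclusion: No, this is NOT an identity.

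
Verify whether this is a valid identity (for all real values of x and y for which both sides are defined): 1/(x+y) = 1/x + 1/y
Claim: 1/(x+y) = 1/x + 1/y.
Test a specific point where both sides are defined: x = 1/2, y = 4.
LHS = 1/(x+y) ≈ 0.2222
RHS = 1/x + 1/y ≈ 2.2500
Since 0.2222 ≠ 2.2500, the equation fails at this point, so it cannot hold for all real values of x and y for which both sides are defined.
1/x + 1/y = (x+y)/(xy), which is not 1/(x+y).

Conclusion: No, this is NOT an identity.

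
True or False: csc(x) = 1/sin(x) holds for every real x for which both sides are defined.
Claim: csc(x) = 1/sin(x).
Reasoning: csc(x) is by definition the reciprocal of sin(x), wherever sin(x) ≠ 0.
So the two sides agree for every real x for which both sides are defined.

Conclusion: True.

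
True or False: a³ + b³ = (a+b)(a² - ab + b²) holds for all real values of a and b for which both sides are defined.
Claim: a³ + b³ = (a+b)(a² - ab + b²).
Reasoning: Expand the right side: (a+b)(a² - ab + b²) = a³ - a²b + ab² + a²b - ab² + b³ = a³ + b³ (the middle terms cancel in pairs).
So the two sides agree for all real values of a and b for which both sides are defined.

Conclusion: True.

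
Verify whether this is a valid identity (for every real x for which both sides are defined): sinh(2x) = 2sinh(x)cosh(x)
Yes, this is an identity.

Claim: sinh(2x) = 2sinh(x)cosh(x).
Reasoning: 2sinh(x)cosh(x) = 2 · (e^x - e^-x)/2 · (e^x + e^-x)/2 = (e^(2x) - e^(-2x))/2 = sinh(2x).
So the two sides agree for every real x for which both sides are defined.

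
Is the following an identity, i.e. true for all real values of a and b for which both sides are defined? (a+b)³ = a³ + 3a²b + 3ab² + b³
Claim: (a+b)³ = a³ + 3a²b + 3ab² + b³.
Reasoning: (a+b)³ = (a+b)(a+b)² = (a+b)(a² + 2ab + b²) = a³ + 2a²b + ab² + a²b + 2ab² + b³ = a³ + 3a²b + 3ab² + b³.
So the two sides agree for all real values of a and b for which both sides are defined.

Conclusion: Yes, this is an identity.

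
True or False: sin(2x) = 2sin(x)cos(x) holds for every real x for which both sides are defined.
True.

Claim: sin(2x) = 2sin(x)cos(x).
Reasoning: Put y = x in the addition formula sin(x+y) = sin(x)cos(y) + cos(x)sin(y): sin(2x) = sin(x)cos(x) + cos(x)sin(x) = 2sin(x)cos(x).
So the two sides agree for every real x for which both sides are defined.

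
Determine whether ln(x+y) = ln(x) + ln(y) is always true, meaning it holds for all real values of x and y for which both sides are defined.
No, this is NOT an identity.

Claim: ln(x+y) = ln(x) + ln(y).
Test a specific point where both sides are defined: x = 2, y = 4.
LHS = ln(x+y) ≈ 1.7918
RHS = ln(x) + ln(y) ≈ 2.0794
Since 1.7918 ≠ 2.0794, the equation fails at this point, so it cannot hold for all real values of x and y for which both sides are defined.
ln(x) + ln(y) = ln(xy), not ln(x+y).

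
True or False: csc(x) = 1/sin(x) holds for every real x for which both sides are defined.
Claim: csc(x) = 1/sin(x).
Reasoning: csc(x) is by definition the reciprocal of sin(x), wherever sin(x) ≠ 0.
So the two sides agree for every real x for which both sides are defined.

Conclusion: True.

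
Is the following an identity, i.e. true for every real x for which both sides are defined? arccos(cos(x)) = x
Claim: arccos(cos(x)) = x.
Test a specific point where both sides are defined: x = -π/2.
LHS = arccos(cos(x)) ≈ 1.5708
RHS = x ≈ -1.5708
Since 1.5708 ≠ -1.5708, the equation fails at this point, so it cannot hold for every real x for which both sides are defined.
arccos only returns values in [0, π], so arccos(cos(x)) = x holds only for x in that interval, not for all real x.

Conclusion: No, this is NOT an identity.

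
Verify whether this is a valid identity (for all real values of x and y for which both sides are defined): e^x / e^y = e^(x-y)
Yes, this is an identity.

Claim: e^x / e^y = e^(x-y).
Reasoning: 1/e^y = e^(-y), so e^x / e^y = e^x · e^(-y) = e^(x + (-y)) = e^(x-y) by the product rule for exponents.
So the two sides agree for all real values of x and y for which both sides are defined.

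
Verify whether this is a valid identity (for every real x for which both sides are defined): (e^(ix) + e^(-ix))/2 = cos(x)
Claim: (e^(ix) + e^(-ix))/2 = cos(x).
Reasoning: By Euler's formula e^(ix) = cos(x) + i·sin(x) and e^(-ix) = cos(x) - i·sin(x). Adding cancels the sine terms: e^(ix) + e^(-ix) = 2cos(x); divide by 2.
So the two sides agree for every real x for which both sides are defined.

Conclusion: Yes, this is an identity.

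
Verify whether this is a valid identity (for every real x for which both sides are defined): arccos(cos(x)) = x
Claim: arccos(cos(x)) = x.
Test a specific point where both sides are defined: x = -π/6.
LHS = arccos(cos(x)) ≈ 0.5236
RHS = x ≈ -0.5236
Since 0.5236 ≠ -0.5236, the equation fails at this point, so it cannot hold for every real x for which both sides are defined.
arccos only returns values in [0, π], so arccos(cos(x)) = x holds only for x in that interval, not for all real x.

Conclusion: No, this is NOT an identity.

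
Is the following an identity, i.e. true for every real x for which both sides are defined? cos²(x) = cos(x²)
No, this is NOT an identity.

Claim: cos²(x) = cos(x²).
Test a specific point where both sides are defined: x = -π/4.
LHS = cos²(x) ≈ 0.5000
RHS = cos(x²) ≈ 0.8157
Since 0.5000 ≠ 0.8157, the equation fails at this point, so it cannot hold for every real x for which both sides are defined.
cos²(x) means (cos x)², squaring the output; cos(x²) squares the input. These are different functions.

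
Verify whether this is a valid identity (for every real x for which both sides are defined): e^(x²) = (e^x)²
No, this is NOT an identity.

Claim: e^(x²) = (e^x)².
Test a specific point where both sides are defined: x = 3.
LHS = e^(x²) ≈ 8103.0839
RHS = (e^x)² ≈ 403.4288
Since 8103.0839 ≠ 403.4288, the equation fails at this point, so it cannot hold for every real x for which both sides are defined.
(e^x)² = e^(2x), and 2x ≠ x² in general.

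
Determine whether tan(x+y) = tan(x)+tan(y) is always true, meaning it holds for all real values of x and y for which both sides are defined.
Claim: tan(x+y) = tan(x)+tan(y).
Test a specific point where both sides are defined: x = -π/3, y = 3π/4.
LHS = tan(x+y) ≈ 3.7321
RHS = tan(x)+tan(y) ≈ -2.7321
Since 3.7321 ≠ -2.7321, the equation fails at this point, so it cannot hold for all real values of x and y for which both sides are defined.
The correct formula is tan(x+y) = (tan(x) + tan(y))/(1 - tan(x)tan(y)).

Conclusion: No, this is NOT an identity.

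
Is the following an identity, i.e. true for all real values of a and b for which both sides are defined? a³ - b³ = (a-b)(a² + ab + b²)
Yes, this is an identity.

Claim: a³ - b³ = (a-b)(a² + ab + b²).
Reasoning: Expand the right side: (a-b)(a² + ab + b²) = a³ + a²b + ab² - a²b - ab² - b³ = a³ - b³ (the middle terms cancel in pairs).
So the two sides agree for all real values of a and b for which both sides are defined.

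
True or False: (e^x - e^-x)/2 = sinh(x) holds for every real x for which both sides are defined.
Claim: (e^x - e^-x)/2 = sinh(x).
Reasoning: This is exactly the definition of the hyperbolic sine: sinh(x) := (e^x - e^-x)/2.
So the two sides agree for every real x for which both sides are defined.

Conclusion: True.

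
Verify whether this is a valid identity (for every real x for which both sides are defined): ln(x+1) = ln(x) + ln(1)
Claim: ln(x+1) = ln(x) + ln(1).
Test a specific point where both sides are defined: x = 2.
LHS = ln(x+1) ≈ 1.0986
RHS = ln(x) + ln(1) ≈ 0.6931
Since 1.0986 ≠ 0.6931, the equation fails at this point, so it cannot hold for every real x for which both sides are defined.
ln(1) = 0, so the right side is just ln(x), which differs from ln(x+1).

Conclusion: No, this is NOT an identity.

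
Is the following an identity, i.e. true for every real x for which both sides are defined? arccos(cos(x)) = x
No, this is NOT an identity.

Claim: arccos(cos(x)) = x.
Test a specific point where both sides are defined: x = -π/2.
LHS = arccos(cos(x)) ≈ 1.5708
RHS = x ≈ -1.5708
Since 1.5708 ≠ -1.5708, the equation fails at this point, so it cannot hold for every real x for which both sides are defined.
arccos only returns values in [0, π], so arccos(cos(x)) = x holds only for x in that interval, not for all real x.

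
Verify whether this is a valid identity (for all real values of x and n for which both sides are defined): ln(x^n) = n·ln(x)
Claim: ln(x^n) = n·ln(x).
Reasoning: The right side requires x > 0. For x > 0, x^n = (e^(ln x))^n = e^(n·ln x), so taking ln of both sides gives ln(x^n) = n·ln(x).
So the two sides agree for all real values of x and n for which both sides are defined.

Conclusion: Yes, this is an identity.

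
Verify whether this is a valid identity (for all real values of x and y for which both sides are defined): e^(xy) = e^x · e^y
Claim: e^(xy) = e^x · e^y.
Test a specific point where both sides are defined: x = 3, y = -3.
LHS = e^(xy) ≈ 0.0001
RHS = e^x · e^y ≈ 1.0000
Since 0.0001 ≠ 1.0000, the equation fails at this point, so it cannot hold for all real values of x and y for which both sides are defined.
e^x · e^y = e^(x+y), not e^(xy).

Conclusion: No, this is NOT an identity.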